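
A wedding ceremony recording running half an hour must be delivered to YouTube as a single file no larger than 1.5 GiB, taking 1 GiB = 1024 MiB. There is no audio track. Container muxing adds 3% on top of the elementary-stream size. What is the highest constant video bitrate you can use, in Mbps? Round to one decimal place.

6.9 Mbps

Budget: 1.5 GiB = 12884.9 Mb.
Stream payload after overhead: 12884.9 / 1.03 = 12509.6 Mb.
30 min = 1800 s
Total bitrate budget: 12509.6 Mb / 1800 s = 6.950 Mbps.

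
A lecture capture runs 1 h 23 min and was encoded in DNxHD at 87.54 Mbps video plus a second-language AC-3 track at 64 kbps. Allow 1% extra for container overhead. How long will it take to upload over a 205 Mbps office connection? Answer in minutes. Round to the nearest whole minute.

36 minutes

1 h 23 min = 83 min = 4980 s
Audio: 64 kbps = 0.064 Mbps.
Total bitrate: 87.604 Mbps.
File: 87.604 Mbps × 4980 s = 436267.9 Mb.
With 1% container overhead: ×1.01. → 440630.6 Mb.
At 205 Mbps: 440630.6 / 205 = 2149.4 s ≈ 35.8 minutes.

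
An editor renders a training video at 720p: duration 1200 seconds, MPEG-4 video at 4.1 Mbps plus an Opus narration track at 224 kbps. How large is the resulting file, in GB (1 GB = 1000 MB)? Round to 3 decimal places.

Audio: 224 kbps = 0.224 Mbps.
Total bitrate: 4.1 + 0.224 = 4.324 Mbps.
Stream data: 4.324 Mbps × 1200 s = 5188.8 Mb.
5,189 Mb ÷ 8 = 648.6 MB → 0.6486 GB.

0.649 GB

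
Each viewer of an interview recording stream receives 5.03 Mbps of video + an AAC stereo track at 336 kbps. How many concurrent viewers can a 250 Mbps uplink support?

46

Audio: 336 kbps = 0.336 Mbps.
Per-viewer media rate: 5.366 Mbps.
250 Mbps = 250.0 Mbps; 250.0 / 5.366 = 46.59 → 46 viewers.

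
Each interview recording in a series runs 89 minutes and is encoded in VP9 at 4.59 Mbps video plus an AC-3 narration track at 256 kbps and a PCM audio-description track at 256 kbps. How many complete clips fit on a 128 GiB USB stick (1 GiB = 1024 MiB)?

40

89 min = 5340 s
Audio total: 256 + 256 = 512 kbps = 0.512 Mbps.
Total bitrate: 5.102 Mbps.
Per item: 5.102 Mbps × 5340 s = 27,245 Mb = 3,406 MB.
Capacity: 128 GiB = 1,099,512 Mb; 40.36 items → 40 complete.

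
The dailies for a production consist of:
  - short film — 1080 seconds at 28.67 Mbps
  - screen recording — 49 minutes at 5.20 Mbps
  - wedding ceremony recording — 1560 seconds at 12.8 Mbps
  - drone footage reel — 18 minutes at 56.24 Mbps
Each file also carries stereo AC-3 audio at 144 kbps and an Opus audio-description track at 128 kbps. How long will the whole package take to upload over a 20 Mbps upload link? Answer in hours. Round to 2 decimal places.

1.79 hours

Audio total: 144 + 128 = 272 kbps = 0.272 Mbps.
short film: 28.942 Mbps × 1080 s = 31257.4 Mb
screen recording: 5.472 Mbps × 2940 s = 16087.7 Mb
wedding ceremony recording: 13.072 Mbps × 1560 s = 20392.3 Mb
drone footage reel: 56.512 Mbps × 1080 s = 61033.0 Mb
Total: 128770.3 Mb = 16096.3 MB.
At 20 Mbps: 128770.3 / 20 = 6439 s ≈ 1.79 hours.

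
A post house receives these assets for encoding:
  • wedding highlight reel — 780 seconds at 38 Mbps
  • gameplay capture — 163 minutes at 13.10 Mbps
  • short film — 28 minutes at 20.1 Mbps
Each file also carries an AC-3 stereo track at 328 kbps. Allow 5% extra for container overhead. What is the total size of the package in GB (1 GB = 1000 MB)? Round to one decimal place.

Audio: 328 kbps = 0.328 Mbps.
wedding highlight reel: 38.328 Mbps × 780 s × 1.05 = 31390.6 Mb
gameplay capture: 13.428 Mbps × 9780 s × 1.05 = 137892.1 Mb
short film: 20.428 Mbps × 1680 s × 1.05 = 36035.0 Mb
Total: 205317.8 Mb = 25664.7 MB.
= 25.66 GB.

25.7 GB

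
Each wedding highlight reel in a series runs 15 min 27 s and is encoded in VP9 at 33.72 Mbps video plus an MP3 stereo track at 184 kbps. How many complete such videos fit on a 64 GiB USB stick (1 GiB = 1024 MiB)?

15 min 27 s = 927 s
Audio: 184 kbps = 0.184 Mbps.
Total bitrate: 33.904 Mbps.
Per item: 33.904 Mbps × 927 s = 31,429 Mb = 3,929 MB.
Capacity: 64 GiB = 549,756 Mb; 17.49 items → 17 complete.

17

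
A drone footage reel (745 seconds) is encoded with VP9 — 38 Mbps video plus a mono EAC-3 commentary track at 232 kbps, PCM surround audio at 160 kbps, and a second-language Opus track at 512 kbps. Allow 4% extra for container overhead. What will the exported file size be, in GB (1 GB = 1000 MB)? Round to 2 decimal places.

3.77 GB

Audio total: 232 + 160 + 512 = 904 kbps = 0.904 Mbps.
Total bitrate: 38 + 0.904 = 38.904 Mbps.
Stream data: 38.904 Mbps × 745 s = 28983.5 Mb.
With 4% container overhead: ×1.04.
30,143 Mb ÷ 8 = 3,768 MB → 3.768 GB.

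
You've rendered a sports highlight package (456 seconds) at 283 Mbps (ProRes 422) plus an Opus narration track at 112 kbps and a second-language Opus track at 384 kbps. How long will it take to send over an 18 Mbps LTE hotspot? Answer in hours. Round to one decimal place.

2.0 hours

Audio total: 112 + 384 = 496 kbps = 0.496 Mbps.
Total bitrate: 283.496 Mbps.
File: 283.496 Mbps × 456 s = 129274.2 Mb.
At 18 Mbps: 129274.2 / 18 = 7181.9 s ≈ 1.99 hours.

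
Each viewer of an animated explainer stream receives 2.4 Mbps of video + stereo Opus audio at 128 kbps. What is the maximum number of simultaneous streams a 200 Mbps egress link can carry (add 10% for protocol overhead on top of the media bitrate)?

Audio: 128 kbps = 0.128 Mbps.
Per-viewer media rate: 2.528 Mbps.
On the wire with 10% overhead: 2.781 Mbps.
200 Mbps = 200.0 Mbps; 200.0 / 2.781 = 71.92 → 71 viewers.

71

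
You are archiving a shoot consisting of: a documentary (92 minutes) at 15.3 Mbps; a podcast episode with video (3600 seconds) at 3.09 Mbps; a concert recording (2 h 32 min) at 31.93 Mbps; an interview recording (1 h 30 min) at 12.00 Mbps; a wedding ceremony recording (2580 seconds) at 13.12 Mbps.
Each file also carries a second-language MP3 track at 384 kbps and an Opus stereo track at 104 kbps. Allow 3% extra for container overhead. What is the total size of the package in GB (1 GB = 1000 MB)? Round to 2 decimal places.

Audio total: 384 + 104 = 488 kbps = 0.488 Mbps.
documentary: 15.788 Mbps × 5520 s × 1.03 = 89764.3 Mb
podcast episode with video: 3.578 Mbps × 3600 s × 1.03 = 13267.2 Mb
concert recording: 32.418 Mbps × 9120 s × 1.03 = 304521.7 Mb
interview recording: 12.488 Mbps × 5400 s × 1.03 = 69458.3 Mb
wedding ceremony recording: 13.608 Mbps × 2580 s × 1.03 = 36161.9 Mb
Total: 513173.4 Mb = 64146.7 MB.
= 64.15 GB.

64.15 GB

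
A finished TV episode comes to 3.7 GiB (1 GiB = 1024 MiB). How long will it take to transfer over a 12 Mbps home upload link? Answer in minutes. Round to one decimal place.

44.1 minutes

File: 3.7 GiB = 31782.8 Mb.
At 12 Mbps: 31782.8 / 12 = 2648.6 s ≈ 44.1 minutes.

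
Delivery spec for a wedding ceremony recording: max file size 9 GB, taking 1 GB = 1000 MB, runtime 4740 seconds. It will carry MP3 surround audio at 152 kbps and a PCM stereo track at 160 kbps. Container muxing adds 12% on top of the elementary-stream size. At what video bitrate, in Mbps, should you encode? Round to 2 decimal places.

Budget: 9 GB = 72000.0 Mb.
Stream payload after overhead: 72000.0 / 1.12 = 64285.7 Mb.
Total bitrate budget: 64285.7 Mb / 4740 s = 13.562 Mbps.
Audio total: 152 + 160 = 312 kbps = 0.312 Mbps.
Video: 13.562 − 0.312 = 13.250 Mbps.

13.25 Mbps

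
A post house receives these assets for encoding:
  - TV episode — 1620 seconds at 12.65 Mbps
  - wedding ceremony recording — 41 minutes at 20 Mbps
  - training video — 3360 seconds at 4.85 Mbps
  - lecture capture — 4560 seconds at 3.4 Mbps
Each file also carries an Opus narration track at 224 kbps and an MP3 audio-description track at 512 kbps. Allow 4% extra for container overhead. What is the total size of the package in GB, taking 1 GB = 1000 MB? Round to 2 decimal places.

Audio total: 224 + 512 = 736 kbps = 0.736 Mbps.
TV episode: 13.386 Mbps × 1620 s × 1.04 = 22552.7 Mb
wedding ceremony recording: 20.736 Mbps × 2460 s × 1.04 = 53051.0 Mb
training video: 5.586 Mbps × 3360 s × 1.04 = 19519.7 Mb
lecture capture: 4.136 Mbps × 4560 s × 1.04 = 19614.6 Mb
Total: 114738.0 Mb = 14342.2 MB.
= 14.34 GB.

14.34 GB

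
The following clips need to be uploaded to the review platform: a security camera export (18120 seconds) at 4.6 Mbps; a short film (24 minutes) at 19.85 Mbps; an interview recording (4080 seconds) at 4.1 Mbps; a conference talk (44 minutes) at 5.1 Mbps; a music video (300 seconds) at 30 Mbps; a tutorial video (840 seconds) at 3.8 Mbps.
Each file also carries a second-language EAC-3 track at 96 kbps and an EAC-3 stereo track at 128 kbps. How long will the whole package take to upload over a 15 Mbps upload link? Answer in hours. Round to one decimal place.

3.0 hours

Audio total: 96 + 128 = 224 kbps = 0.224 Mbps.
security camera export: 4.824 Mbps × 18120 s = 87410.9 Mb
short film: 20.074 Mbps × 1440 s = 28906.6 Mb
interview recording: 4.324 Mbps × 4080 s = 17641.9 Mb
conference talk: 5.324 Mbps × 2640 s = 14055.4 Mb
music video: 30.224 Mbps × 300 s = 9067.2 Mb
tutorial video: 4.024 Mbps × 840 s = 3380.2 Mb
Total: 160462.1 Mb = 20057.8 MB.
At 15 Mbps: 160462.1 / 15 = 10697 s ≈ 2.97 hours.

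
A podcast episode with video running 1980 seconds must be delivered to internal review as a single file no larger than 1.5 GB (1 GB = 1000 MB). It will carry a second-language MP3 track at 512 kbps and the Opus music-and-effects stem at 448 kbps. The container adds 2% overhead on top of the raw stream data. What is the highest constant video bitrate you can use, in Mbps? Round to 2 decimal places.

Budget: 1.5 GB = 12000.0 Mb.
Stream payload after overhead: 12000.0 / 1.02 = 11764.7 Mb.
Total bitrate budget: 11764.7 Mb / 1980 s = 5.942 Mbps.
Audio total: 512 + 448 = 960 kbps = 0.960 Mbps.
Video: 5.942 − 0.960 = 4.982 Mbps.

4.98 Mbps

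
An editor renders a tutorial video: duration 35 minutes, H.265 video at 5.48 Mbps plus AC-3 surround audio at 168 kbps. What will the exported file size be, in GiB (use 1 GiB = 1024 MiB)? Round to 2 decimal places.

35 min = 2100 s
Audio: 168 kbps = 0.168 Mbps.
Total bitrate: 5.48 + 0.168 = 5.648 Mbps.
Stream data: 5.648 Mbps × 2100 s = 11860.8 Mb.
11,861 Mb = 1,482,600,000 bytes ÷ 1,073,741,824 = 1.381 GiB.

1.38 GiB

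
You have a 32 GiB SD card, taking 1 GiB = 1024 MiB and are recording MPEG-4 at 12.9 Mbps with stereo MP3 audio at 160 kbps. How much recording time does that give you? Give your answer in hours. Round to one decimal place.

Audio: 160 kbps = 0.160 Mbps.
Total bitrate: 12.9 + 0.160 = 13.060 Mbps.
Capacity: 32 GiB = 274,878 Mb.
Recording time: 274,878 / 13.060 = 21,047 s ≈ 5.85 hours.

5.8 hours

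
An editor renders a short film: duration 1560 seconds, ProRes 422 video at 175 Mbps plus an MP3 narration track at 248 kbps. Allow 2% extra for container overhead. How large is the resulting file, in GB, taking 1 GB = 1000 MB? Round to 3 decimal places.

34.857 GB

Audio: 248 kbps = 0.248 Mbps.
Total bitrate: 175 + 0.248 = 175.248 Mbps.
Stream data: 175.248 Mbps × 1560 s = 273386.9 Mb.
With 2% container overhead: ×1.02.
278,855 Mb ÷ 8 = 34,857 MB → 34.86 GB.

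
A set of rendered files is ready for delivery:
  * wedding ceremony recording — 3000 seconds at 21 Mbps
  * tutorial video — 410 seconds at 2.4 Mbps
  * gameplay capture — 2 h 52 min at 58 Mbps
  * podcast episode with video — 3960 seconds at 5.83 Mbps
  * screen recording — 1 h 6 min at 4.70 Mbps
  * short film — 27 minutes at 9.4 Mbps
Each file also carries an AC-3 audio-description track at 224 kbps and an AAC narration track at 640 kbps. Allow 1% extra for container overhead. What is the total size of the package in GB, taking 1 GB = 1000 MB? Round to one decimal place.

Audio total: 224 + 640 = 864 kbps = 0.864 Mbps.
wedding ceremony recording: 21.864 Mbps × 3000 s × 1.01 = 66247.9 Mb
tutorial video: 3.264 Mbps × 410 s × 1.01 = 1351.6 Mb
gameplay capture: 58.864 Mbps × 10320 s × 1.01 = 613551.2 Mb
podcast episode with video: 6.694 Mbps × 3960 s × 1.01 = 26773.3 Mb
screen recording: 5.564 Mbps × 3960 s × 1.01 = 22253.8 Mb
short film: 10.264 Mbps × 1620 s × 1.01 = 16794.0 Mb
Total: 746971.8 Mb = 93371.5 MB.
= 93.37 GB.

93.4 GB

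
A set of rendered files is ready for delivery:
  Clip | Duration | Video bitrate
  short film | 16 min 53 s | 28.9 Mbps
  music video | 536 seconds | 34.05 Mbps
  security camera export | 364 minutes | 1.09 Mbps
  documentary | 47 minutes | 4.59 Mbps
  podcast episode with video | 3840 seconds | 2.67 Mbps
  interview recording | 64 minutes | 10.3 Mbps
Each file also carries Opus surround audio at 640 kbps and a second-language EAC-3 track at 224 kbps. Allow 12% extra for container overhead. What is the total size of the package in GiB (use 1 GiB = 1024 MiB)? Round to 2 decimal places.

Audio total: 640 + 224 = 864 kbps = 0.864 Mbps.
short film: 29.764 Mbps × 1013 s × 1.12 = 33769.0 Mb
music video: 34.914 Mbps × 536 s × 1.12 = 20959.6 Mb
security camera export: 1.954 Mbps × 21840 s × 1.12 = 47796.4 Mb
documentary: 5.454 Mbps × 2820 s × 1.12 = 17225.9 Mb
podcast episode with video: 3.534 Mbps × 3840 s × 1.12 = 15199.0 Mb
interview recording: 11.164 Mbps × 3840 s × 1.12 = 48014.1 Mb
Total: 182964.1 Mb = 22870.5 MB.
= 21.30 GiB.

21.30 GiB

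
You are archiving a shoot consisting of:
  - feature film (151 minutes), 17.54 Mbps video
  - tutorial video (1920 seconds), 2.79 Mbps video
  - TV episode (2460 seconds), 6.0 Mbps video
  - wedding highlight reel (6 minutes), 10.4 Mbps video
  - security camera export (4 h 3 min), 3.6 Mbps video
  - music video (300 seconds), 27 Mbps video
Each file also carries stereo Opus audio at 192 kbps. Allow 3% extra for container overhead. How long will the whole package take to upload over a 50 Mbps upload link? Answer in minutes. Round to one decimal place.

Audio: 192 kbps = 0.192 Mbps.
feature film: 17.732 Mbps × 9060 s × 1.03 = 165471.5 Mb
tutorial video: 2.982 Mbps × 1920 s × 1.03 = 5897.2 Mb
TV episode: 6.192 Mbps × 2460 s × 1.03 = 15689.3 Mb
wedding highlight reel: 10.592 Mbps × 360 s × 1.03 = 3927.5 Mb
security camera export: 3.792 Mbps × 14580 s × 1.03 = 56946.0 Mb
music video: 27.192 Mbps × 300 s × 1.03 = 8402.3 Mb
Total: 256333.8 Mb = 32041.7 MB.
At 50 Mbps: 256333.8 / 50 = 5127 s ≈ 85.4 minutes.

85.4 minutes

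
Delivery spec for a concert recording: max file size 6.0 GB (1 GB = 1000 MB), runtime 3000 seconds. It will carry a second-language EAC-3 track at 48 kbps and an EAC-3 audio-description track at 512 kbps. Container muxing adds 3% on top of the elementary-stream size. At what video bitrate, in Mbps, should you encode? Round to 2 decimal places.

Budget: 6.0 GB = 48000.0 Mb.
Stream payload after overhead: 48000.0 / 1.03 = 46601.9 Mb.
Total bitrate budget: 46601.9 Mb / 3000 s = 15.534 Mbps.
Audio total: 48 + 512 = 560 kbps = 0.560 Mbps.
Video: 15.534 − 0.560 = 14.974 Mbps.

14.97 Mbps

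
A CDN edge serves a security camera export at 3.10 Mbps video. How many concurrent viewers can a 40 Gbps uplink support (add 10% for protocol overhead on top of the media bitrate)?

On the wire with 10% overhead: 3.410 Mbps.
40 Gbps = 40,000 Mbps; 40,000 / 3.410 = 11730.21 → 11730 viewers.

11730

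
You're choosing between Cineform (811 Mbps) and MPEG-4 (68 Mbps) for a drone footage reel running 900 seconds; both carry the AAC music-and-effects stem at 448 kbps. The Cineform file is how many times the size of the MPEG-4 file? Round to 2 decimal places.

Audio: 448 kbps = 0.448 Mbps.
Cineform: 811.448 Mbps × 900 s = 730303.2 Mb = 85.018 GiB.
MPEG-4: 68.448 Mbps × 900 s = 61603.2 Mb = 7.172 GiB.
Ratio: 85.018 / 7.172 = 11.855.

11.85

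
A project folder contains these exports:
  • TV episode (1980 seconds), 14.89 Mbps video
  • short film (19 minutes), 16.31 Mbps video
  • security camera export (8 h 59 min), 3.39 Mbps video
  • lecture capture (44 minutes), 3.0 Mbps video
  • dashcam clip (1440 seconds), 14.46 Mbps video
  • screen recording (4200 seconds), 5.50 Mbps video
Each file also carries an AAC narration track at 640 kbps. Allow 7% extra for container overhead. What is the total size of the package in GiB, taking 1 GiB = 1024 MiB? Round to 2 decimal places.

Audio: 640 kbps = 0.640 Mbps.
TV episode: 15.530 Mbps × 1980 s × 1.07 = 32901.9 Mb
short film: 16.950 Mbps × 1140 s × 1.07 = 20675.6 Mb
security camera export: 4.030 Mbps × 32340 s × 1.07 = 139453.3 Mb
lecture capture: 3.640 Mbps × 2640 s × 1.07 = 10282.3 Mb
dashcam clip: 15.100 Mbps × 1440 s × 1.07 = 23266.1 Mb
screen recording: 6.140 Mbps × 4200 s × 1.07 = 27593.2 Mb
Total: 254172.3 Mb = 31771.5 MB.
= 29.59 GiB.

29.59 GiB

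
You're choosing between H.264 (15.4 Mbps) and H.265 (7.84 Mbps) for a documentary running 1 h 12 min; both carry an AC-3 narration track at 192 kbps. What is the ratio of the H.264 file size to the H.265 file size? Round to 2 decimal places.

1.94

1 h 12 min = 72 min = 4320 s
Audio: 192 kbps = 0.192 Mbps.
H.264: 15.592 Mbps × 4320 s = 67357.4 Mb = 8.420 GB.
H.265: 8.032 Mbps × 4320 s = 34698.2 Mb = 4.337 GB.
Ratio: 8.420 / 4.337 = 1.941.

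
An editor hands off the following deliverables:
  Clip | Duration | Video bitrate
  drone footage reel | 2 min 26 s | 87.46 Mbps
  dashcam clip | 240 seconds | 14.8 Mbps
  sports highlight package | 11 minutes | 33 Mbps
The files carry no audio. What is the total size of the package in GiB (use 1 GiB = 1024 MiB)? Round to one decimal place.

4.4 GiB

drone footage reel: 87.460 Mbps × 146 s = 12769.2 Mb
dashcam clip: 14.800 Mbps × 240 s = 3552.0 Mb
sports highlight package: 33.000 Mbps × 660 s = 21780.0 Mb
Total: 38101.2 Mb = 4762.6 MB.
= 4.436 GiB.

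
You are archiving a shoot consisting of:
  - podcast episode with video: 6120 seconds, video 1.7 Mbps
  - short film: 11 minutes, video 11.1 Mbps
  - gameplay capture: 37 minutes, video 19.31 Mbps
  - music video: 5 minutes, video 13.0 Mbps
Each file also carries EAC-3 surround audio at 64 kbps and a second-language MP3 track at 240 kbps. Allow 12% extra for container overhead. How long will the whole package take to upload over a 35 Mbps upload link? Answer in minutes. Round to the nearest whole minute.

Audio total: 64 + 240 = 304 kbps = 0.304 Mbps.
podcast episode with video: 2.004 Mbps × 6120 s × 1.12 = 13736.2 Mb
short film: 11.404 Mbps × 660 s × 1.12 = 8429.8 Mb
gameplay capture: 19.614 Mbps × 2220 s × 1.12 = 48768.2 Mb
music video: 13.304 Mbps × 300 s × 1.12 = 4470.1 Mb
Total: 75404.4 Mb = 9425.6 MB.
At 35 Mbps: 75404.4 / 35 = 2154 s ≈ 35.9 minutes.

36 minutes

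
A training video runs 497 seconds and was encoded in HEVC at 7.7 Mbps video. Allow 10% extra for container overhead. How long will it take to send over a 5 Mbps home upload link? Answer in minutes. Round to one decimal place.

File: 7.700 Mbps × 497 s = 3826.9 Mb.
With 10% container overhead: ×1.10. → 4209.6 Mb.
At 5 Mbps: 4209.6 / 5 = 841.9 s ≈ 14 minutes.

14.0 minutes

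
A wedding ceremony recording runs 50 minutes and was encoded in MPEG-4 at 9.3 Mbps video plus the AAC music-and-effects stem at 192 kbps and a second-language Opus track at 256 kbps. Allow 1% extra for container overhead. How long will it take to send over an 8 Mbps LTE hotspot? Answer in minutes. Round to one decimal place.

50 min = 3000 s
Audio total: 192 + 256 = 448 kbps = 0.448 Mbps.
Total bitrate: 9.748 Mbps.
File: 9.748 Mbps × 3000 s = 29244.0 Mb.
With 1% container overhead: ×1.01. → 29536.4 Mb.
At 8 Mbps: 29536.4 / 8 = 3692.1 s ≈ 61.5 minutes.

61.5 minutes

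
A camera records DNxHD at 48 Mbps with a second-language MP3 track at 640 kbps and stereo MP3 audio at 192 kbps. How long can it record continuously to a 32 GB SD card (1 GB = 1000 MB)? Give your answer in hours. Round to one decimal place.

Audio total: 640 + 192 = 832 kbps = 0.832 Mbps.
Total bitrate: 48 + 0.832 = 48.832 Mbps.
Capacity: 32 GB = 256,000 Mb.
Recording time: 256,000 / 48.832 = 5,242 s ≈ 1.46 hours.

1.5 hours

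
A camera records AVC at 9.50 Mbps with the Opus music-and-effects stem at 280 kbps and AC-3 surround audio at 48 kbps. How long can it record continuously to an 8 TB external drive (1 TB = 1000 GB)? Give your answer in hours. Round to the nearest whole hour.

Audio total: 280 + 48 = 328 kbps = 0.328 Mbps.
Total bitrate: 9.50 + 0.328 = 9.828 Mbps.
Capacity: 8 TB = 64,000,000 Mb.
Recording time: 64,000,000 / 9.828 = 6,512,007 s ≈ 1,809 hours.

1809 hours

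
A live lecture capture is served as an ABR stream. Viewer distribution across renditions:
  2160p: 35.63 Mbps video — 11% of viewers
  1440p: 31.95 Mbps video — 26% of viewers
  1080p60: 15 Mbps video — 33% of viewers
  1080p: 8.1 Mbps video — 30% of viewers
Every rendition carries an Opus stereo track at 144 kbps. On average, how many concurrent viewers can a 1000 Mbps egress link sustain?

50

Audio: 144 kbps = 0.144 Mbps.
Average per-viewer bitrate: 0.11×35.774 + 0.26×32.094 + 0.33×15.144 + 0.30×8.244 = 19.750 Mbps.
1000 Mbps = 1,000 Mbps; 1,000 / 19.750 = 50.63 → 50.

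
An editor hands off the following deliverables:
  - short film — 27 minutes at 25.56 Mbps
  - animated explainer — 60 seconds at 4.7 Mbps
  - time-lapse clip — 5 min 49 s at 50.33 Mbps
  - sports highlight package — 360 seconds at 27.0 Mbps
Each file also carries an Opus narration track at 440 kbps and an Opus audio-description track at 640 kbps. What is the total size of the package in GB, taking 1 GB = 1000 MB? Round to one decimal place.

8.9 GB

Audio total: 440 + 640 = 1080 kbps = 1.080 Mbps.
short film: 26.640 Mbps × 1620 s = 43156.8 Mb
animated explainer: 5.780 Mbps × 60 s = 346.8 Mb
time-lapse clip: 51.410 Mbps × 349 s = 17942.1 Mb
sports highlight package: 28.080 Mbps × 360 s = 10108.8 Mb
Total: 71554.5 Mb = 8944.3 MB.
= 8.944 GB.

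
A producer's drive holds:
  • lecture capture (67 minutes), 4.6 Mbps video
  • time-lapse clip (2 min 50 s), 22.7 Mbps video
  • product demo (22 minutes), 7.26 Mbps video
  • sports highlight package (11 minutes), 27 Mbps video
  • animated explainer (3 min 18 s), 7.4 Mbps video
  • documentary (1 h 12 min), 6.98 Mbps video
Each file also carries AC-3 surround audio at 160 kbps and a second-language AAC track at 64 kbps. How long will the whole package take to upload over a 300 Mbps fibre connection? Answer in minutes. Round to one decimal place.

4.7 minutes

Audio total: 160 + 64 = 224 kbps = 0.224 Mbps.
lecture capture: 4.824 Mbps × 4020 s = 19392.5 Mb
time-lapse clip: 22.924 Mbps × 170 s = 3897.1 Mb
product demo: 7.484 Mbps × 1320 s = 9878.9 Mb
sports highlight package: 27.224 Mbps × 660 s = 17967.8 Mb
animated explainer: 7.624 Mbps × 198 s = 1509.6 Mb
documentary: 7.204 Mbps × 4320 s = 31121.3 Mb
Total: 83767.1 Mb = 10470.9 MB.
At 300 Mbps: 83767.1 / 300 = 279 s ≈ 4.65 minutes.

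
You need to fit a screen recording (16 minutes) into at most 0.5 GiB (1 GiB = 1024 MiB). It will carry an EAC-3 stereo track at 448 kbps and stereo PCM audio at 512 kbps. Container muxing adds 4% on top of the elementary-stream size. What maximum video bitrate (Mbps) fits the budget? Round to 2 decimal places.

3.34 Mbps

Budget: 0.5 GiB = 4295.0 Mb.
Stream payload after overhead: 4295.0 / 1.04 = 4129.8 Mb.
16 min = 960 s
Total bitrate budget: 4129.8 Mb / 960 s = 4.302 Mbps.
Audio total: 448 + 512 = 960 kbps = 0.960 Mbps.
Video: 4.302 − 0.960 = 3.342 Mbps.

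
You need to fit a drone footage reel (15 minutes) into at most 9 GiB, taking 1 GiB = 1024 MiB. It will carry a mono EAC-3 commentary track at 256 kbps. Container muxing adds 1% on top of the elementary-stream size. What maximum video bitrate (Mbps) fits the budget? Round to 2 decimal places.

84.79 Mbps

Budget: 9 GiB = 77309.4 Mb.
Stream payload after overhead: 77309.4 / 1.01 = 76544.0 Mb.
15 min = 900 s
Total bitrate budget: 76544.0 Mb / 900 s = 85.049 Mbps.
Audio: 256 kbps = 0.256 Mbps.
Video: 85.049 − 0.256 = 84.793 Mbps.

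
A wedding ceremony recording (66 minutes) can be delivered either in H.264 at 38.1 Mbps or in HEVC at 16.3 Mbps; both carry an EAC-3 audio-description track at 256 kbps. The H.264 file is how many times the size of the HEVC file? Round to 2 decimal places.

66 min = 3960 s
Audio: 256 kbps = 0.256 Mbps.
H.264: 38.356 Mbps × 3960 s = 151889.8 Mb = 18.986 GB.
HEVC: 16.556 Mbps × 3960 s = 65561.8 Mb = 8.195 GB.
Ratio: 18.986 / 8.195 = 2.317.

2.32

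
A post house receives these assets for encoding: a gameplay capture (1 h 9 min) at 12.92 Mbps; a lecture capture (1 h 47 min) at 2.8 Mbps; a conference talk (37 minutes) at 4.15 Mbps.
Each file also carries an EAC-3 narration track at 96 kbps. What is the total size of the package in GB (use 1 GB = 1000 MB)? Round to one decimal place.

Audio: 96 kbps = 0.096 Mbps.
gameplay capture: 13.016 Mbps × 4140 s = 53886.2 Mb
lecture capture: 2.896 Mbps × 6420 s = 18592.3 Mb
conference talk: 4.246 Mbps × 2220 s = 9426.1 Mb
Total: 81904.7 Mb = 10238.1 MB.
= 10.24 GB.

10.2 GB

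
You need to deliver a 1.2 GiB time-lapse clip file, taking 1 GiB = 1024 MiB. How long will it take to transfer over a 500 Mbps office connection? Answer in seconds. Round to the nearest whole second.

21 seconds

File: 1.2 GiB = 10307.9 Mb.
At 500 Mbps: 10307.9 / 500 = 20.6 s ≈ 20.6 seconds.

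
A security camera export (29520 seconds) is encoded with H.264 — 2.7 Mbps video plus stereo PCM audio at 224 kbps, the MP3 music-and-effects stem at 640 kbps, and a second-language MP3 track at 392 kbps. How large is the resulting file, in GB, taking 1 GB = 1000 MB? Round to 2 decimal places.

Audio total: 224 + 640 + 392 = 1256 kbps = 1.256 Mbps.
Total bitrate: 2.7 + 1.256 = 3.956 Mbps.
Stream data: 3.956 Mbps × 29520 s = 116781.1 Mb.
116,781 Mb ÷ 8 = 14,598 MB → 14.60 GB.

14.60 GB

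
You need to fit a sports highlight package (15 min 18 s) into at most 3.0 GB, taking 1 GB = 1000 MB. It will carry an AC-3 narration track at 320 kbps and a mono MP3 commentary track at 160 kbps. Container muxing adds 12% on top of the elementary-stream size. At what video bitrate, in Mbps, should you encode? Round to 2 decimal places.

22.86 Mbps

Budget: 3.0 GB = 24000.0 Mb.
Stream payload after overhead: 24000.0 / 1.12 = 21428.6 Mb.
15 min 18 s = 918 s
Total bitrate budget: 21428.6 Mb / 918 s = 23.343 Mbps.
Audio total: 320 + 160 = 480 kbps = 0.480 Mbps.
Video: 23.343 − 0.480 = 22.863 Mbps.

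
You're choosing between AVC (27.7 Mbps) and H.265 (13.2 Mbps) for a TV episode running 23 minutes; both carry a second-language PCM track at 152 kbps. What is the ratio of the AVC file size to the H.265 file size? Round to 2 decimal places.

23 min = 1380 s
Audio: 152 kbps = 0.152 Mbps.
AVC: 27.852 Mbps × 1380 s = 38435.8 Mb = 4.804 GB.
H.265: 13.352 Mbps × 1380 s = 18425.8 Mb = 2.303 GB.
Ratio: 4.804 / 2.303 = 2.086.

2.09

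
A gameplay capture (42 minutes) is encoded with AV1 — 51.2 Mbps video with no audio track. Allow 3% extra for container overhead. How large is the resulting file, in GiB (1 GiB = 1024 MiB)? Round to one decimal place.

42 min = 2520 s
Total bitrate: 51.2 Mbps.
Stream data: 51.200 Mbps × 2520 s = 129024.0 Mb.
With 3% container overhead: ×1.03.
132,895 Mb = 16,611,840,000 bytes ÷ 1,073,741,824 = 15.47 GiB.

15.5 GiB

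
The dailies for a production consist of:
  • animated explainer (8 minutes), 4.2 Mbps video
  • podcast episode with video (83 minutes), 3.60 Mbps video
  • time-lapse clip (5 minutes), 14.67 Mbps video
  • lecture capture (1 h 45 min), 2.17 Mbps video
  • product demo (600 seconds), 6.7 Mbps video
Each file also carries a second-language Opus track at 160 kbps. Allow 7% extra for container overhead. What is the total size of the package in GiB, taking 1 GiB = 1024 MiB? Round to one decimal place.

Audio: 160 kbps = 0.160 Mbps.
animated explainer: 4.360 Mbps × 480 s × 1.07 = 2239.3 Mb
podcast episode with video: 3.760 Mbps × 4980 s × 1.07 = 20035.5 Mb
time-lapse clip: 14.830 Mbps × 300 s × 1.07 = 4760.4 Mb
lecture capture: 2.330 Mbps × 6300 s × 1.07 = 15706.5 Mb
product demo: 6.860 Mbps × 600 s × 1.07 = 4404.1 Mb
Total: 47145.9 Mb = 5893.2 MB.
= 5.489 GiB.

5.5 GiB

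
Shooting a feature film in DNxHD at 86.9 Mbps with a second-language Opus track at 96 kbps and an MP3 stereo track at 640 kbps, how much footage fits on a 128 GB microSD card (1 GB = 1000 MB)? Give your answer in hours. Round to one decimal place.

Audio total: 96 + 640 = 736 kbps = 0.736 Mbps.
Total bitrate: 86.9 + 0.736 = 87.636 Mbps.
Capacity: 128 GB = 1,024,000 Mb.
Recording time: 1,024,000 / 87.636 = 11,685 s ≈ 3.25 hours.

3.2 hours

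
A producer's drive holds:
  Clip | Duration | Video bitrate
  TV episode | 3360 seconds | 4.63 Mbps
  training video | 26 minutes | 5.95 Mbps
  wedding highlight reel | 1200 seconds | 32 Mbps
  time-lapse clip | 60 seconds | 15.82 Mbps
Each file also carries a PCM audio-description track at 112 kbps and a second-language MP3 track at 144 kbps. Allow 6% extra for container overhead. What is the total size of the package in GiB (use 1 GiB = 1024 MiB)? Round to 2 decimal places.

Audio total: 112 + 144 = 256 kbps = 0.256 Mbps.
TV episode: 4.886 Mbps × 3360 s × 1.06 = 17402.0 Mb
training video: 6.206 Mbps × 1560 s × 1.06 = 10262.2 Mb
wedding highlight reel: 32.256 Mbps × 1200 s × 1.06 = 41029.6 Mb
time-lapse clip: 16.076 Mbps × 60 s × 1.06 = 1022.4 Mb
Total: 69716.3 Mb = 8714.5 MB.
= 8.116 GiB.

8.12 GiB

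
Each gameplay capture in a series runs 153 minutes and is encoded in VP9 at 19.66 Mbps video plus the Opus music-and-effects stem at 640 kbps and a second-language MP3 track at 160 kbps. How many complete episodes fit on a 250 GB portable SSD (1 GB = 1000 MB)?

10

153 min = 9180 s
Audio total: 640 + 160 = 800 kbps = 0.800 Mbps.
Total bitrate: 20.460 Mbps.
Per item: 20.460 Mbps × 9180 s = 187,823 Mb = 23,478 MB.
Capacity: 250 GB = 2,000,000 Mb; 10.65 items → 10 complete.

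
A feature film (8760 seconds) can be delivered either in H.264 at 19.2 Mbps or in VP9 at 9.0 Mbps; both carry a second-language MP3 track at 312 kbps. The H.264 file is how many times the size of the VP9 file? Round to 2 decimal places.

Audio: 312 kbps = 0.312 Mbps.
H.264: 19.512 Mbps × 8760 s = 170925.1 Mb = 21.366 GB.
VP9: 9.312 Mbps × 8760 s = 81573.1 Mb = 10.197 GB.
Ratio: 21.366 / 10.197 = 2.095.

2.10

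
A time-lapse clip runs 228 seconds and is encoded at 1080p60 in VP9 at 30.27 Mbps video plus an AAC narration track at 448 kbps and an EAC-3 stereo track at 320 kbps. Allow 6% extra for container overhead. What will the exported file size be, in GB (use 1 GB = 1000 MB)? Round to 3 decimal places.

Audio total: 448 + 320 = 768 kbps = 0.768 Mbps.
Total bitrate: 30.27 + 0.768 = 31.038 Mbps.
Stream data: 31.038 Mbps × 228 s = 7076.7 Mb.
With 6% container overhead: ×1.06.
7,501 Mb ÷ 8 = 937.7 MB → 0.9377 GB.

0.938 GB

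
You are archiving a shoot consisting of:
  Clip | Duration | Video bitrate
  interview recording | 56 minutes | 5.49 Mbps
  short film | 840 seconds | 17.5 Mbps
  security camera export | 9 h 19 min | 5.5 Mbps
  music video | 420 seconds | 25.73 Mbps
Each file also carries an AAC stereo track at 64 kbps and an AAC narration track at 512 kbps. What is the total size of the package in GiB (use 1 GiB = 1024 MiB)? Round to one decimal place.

Audio total: 64 + 512 = 576 kbps = 0.576 Mbps.
interview recording: 6.066 Mbps × 3360 s = 20381.8 Mb
short film: 18.076 Mbps × 840 s = 15183.8 Mb
security camera export: 6.076 Mbps × 33540 s = 203789.0 Mb
music video: 26.306 Mbps × 420 s = 11048.5 Mb
Total: 250403.2 Mb = 31300.4 MB.
= 29.15 GiB.

29.2 GiB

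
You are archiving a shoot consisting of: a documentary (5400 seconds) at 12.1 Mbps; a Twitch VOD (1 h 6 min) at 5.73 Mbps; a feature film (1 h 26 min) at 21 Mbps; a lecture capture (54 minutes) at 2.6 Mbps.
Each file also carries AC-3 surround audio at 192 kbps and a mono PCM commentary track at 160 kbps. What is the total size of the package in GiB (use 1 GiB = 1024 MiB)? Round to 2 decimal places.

24.57 GiB

Audio total: 192 + 160 = 352 kbps = 0.352 Mbps.
documentary: 12.452 Mbps × 5400 s = 67240.8 Mb
Twitch VOD: 6.082 Mbps × 3960 s = 24084.7 Mb
feature film: 21.352 Mbps × 5160 s = 110176.3 Mb
lecture capture: 2.952 Mbps × 3240 s = 9564.5 Mb
Total: 211066.3 Mb = 26383.3 MB.
= 24.57 GiB.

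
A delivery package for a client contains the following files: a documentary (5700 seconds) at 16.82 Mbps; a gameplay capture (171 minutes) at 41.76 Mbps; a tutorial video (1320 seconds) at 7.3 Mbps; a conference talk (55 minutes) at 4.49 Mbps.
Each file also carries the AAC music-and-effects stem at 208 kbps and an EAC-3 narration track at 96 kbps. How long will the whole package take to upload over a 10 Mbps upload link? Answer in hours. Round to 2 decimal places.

Audio total: 208 + 96 = 304 kbps = 0.304 Mbps.
documentary: 17.124 Mbps × 5700 s = 97606.8 Mb
gameplay capture: 42.064 Mbps × 10260 s = 431576.6 Mb
tutorial video: 7.604 Mbps × 1320 s = 10037.3 Mb
conference talk: 4.794 Mbps × 3300 s = 15820.2 Mb
Total: 555040.9 Mb = 69380.1 MB.
At 10 Mbps: 555040.9 / 10 = 55504 s ≈ 15.4 hours.

15.42 hours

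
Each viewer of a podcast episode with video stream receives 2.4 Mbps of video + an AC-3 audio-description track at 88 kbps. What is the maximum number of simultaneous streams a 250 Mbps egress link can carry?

100

Audio: 88 kbps = 0.088 Mbps.
Per-viewer media rate: 2.488 Mbps.
250 Mbps = 250.0 Mbps; 250.0 / 2.488 = 100.48 → 100 viewers.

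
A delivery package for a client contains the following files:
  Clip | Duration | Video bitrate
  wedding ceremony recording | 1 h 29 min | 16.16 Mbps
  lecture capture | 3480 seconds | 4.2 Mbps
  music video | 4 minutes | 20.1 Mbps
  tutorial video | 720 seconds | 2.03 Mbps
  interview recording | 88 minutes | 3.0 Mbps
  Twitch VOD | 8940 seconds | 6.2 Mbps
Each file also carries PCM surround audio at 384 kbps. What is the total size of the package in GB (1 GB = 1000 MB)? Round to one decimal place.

Audio: 384 kbps = 0.384 Mbps.
wedding ceremony recording: 16.544 Mbps × 5340 s = 88345.0 Mb
lecture capture: 4.584 Mbps × 3480 s = 15952.3 Mb
music video: 20.484 Mbps × 240 s = 4916.2 Mb
tutorial video: 2.414 Mbps × 720 s = 1738.1 Mb
interview recording: 3.384 Mbps × 5280 s = 17867.5 Mb
Twitch VOD: 6.584 Mbps × 8940 s = 58861.0 Mb
Total: 187680.0 Mb = 23460.0 MB.
= 23.46 GB.

23.5 GB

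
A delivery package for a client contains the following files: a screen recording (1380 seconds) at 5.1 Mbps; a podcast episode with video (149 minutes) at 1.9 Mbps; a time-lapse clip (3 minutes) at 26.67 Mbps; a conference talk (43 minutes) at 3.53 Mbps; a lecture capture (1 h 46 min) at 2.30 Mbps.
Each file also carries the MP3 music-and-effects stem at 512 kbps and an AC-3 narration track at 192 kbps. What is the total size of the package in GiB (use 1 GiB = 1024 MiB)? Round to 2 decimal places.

Audio total: 512 + 192 = 704 kbps = 0.704 Mbps.
screen recording: 5.804 Mbps × 1380 s = 8009.5 Mb
podcast episode with video: 2.604 Mbps × 8940 s = 23279.8 Mb
time-lapse clip: 27.374 Mbps × 180 s = 4927.3 Mb
conference talk: 4.234 Mbps × 2580 s = 10923.7 Mb
lecture capture: 3.004 Mbps × 6360 s = 19105.4 Mb
Total: 66245.8 Mb = 8280.7 MB.
= 7.712 GiB.

7.71 GiB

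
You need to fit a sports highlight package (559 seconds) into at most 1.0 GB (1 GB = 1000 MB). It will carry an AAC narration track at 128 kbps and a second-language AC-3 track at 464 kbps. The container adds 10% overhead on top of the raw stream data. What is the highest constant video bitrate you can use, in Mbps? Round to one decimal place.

Budget: 1.0 GB = 8000.0 Mb.
Stream payload after overhead: 8000.0 / 1.10 = 7272.7 Mb.
Total bitrate budget: 7272.7 Mb / 559 s = 13.010 Mbps.
Audio total: 128 + 464 = 592 kbps = 0.592 Mbps.
Video: 13.010 − 0.592 = 12.418 Mbps.

12.4 Mbps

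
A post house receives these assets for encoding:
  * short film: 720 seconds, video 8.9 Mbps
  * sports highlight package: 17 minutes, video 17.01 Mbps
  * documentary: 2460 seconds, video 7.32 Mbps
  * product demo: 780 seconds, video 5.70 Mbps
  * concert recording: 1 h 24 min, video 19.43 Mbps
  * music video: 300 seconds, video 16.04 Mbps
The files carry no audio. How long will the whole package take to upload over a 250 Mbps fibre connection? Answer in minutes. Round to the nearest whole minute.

short film: 8.900 Mbps × 720 s = 6408.0 Mb
sports highlight package: 17.010 Mbps × 1020 s = 17350.2 Mb
documentary: 7.320 Mbps × 2460 s = 18007.2 Mb
product demo: 5.700 Mbps × 780 s = 4446.0 Mb
concert recording: 19.430 Mbps × 5040 s = 97927.2 Mb
music video: 16.040 Mbps × 300 s = 4812.0 Mb
Total: 148950.6 Mb = 18618.8 MB.
At 250 Mbps: 148950.6 / 250 = 596 s ≈ 9.93 minutes.

10 minutes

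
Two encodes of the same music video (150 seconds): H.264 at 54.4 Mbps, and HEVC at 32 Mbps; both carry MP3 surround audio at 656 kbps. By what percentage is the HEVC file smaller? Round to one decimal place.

40.7%

Audio: 656 kbps = 0.656 Mbps.
H.264: 55.056 Mbps × 150 s = 8258.4 Mb = 1.032 GB.
HEVC: 32.656 Mbps × 150 s = 4898.4 Mb = 0.612 GB.
Reduction: (1 − 0.612/1.032) × 100 = 40.69%.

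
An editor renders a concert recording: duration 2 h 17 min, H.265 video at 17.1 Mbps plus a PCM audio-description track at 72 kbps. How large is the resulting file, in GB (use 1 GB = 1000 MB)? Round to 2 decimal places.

2 h 17 min = 137 min = 8220 s
Audio: 72 kbps = 0.072 Mbps.
Total bitrate: 17.1 + 0.072 = 17.172 Mbps.
Stream data: 17.172 Mbps × 8220 s = 141153.8 Mb.
141,154 Mb ÷ 8 = 17,644 MB → 17.64 GB.

17.64 GB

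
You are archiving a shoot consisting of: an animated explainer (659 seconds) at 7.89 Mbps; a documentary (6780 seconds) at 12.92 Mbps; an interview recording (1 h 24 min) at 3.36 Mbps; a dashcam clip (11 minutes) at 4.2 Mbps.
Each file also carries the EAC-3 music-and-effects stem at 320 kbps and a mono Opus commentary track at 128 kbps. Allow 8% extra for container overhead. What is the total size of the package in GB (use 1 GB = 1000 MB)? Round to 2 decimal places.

15.98 GB

Audio total: 320 + 128 = 448 kbps = 0.448 Mbps.
animated explainer: 8.338 Mbps × 659 s × 1.08 = 5934.3 Mb
documentary: 13.368 Mbps × 6780 s × 1.08 = 97885.8 Mb
interview recording: 3.808 Mbps × 5040 s × 1.08 = 20727.7 Mb
dashcam clip: 4.648 Mbps × 660 s × 1.08 = 3313.1 Mb
Total: 127861.0 Mb = 15982.6 MB.
= 15.98 GB.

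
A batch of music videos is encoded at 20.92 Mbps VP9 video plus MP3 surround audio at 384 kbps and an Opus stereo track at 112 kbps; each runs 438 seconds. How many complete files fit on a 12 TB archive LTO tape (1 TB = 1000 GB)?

10234

Audio total: 384 + 112 = 496 kbps = 0.496 Mbps.
Total bitrate: 21.416 Mbps.
Per item: 21.416 Mbps × 438 s = 9,380 Mb = 1,173 MB.
Capacity: 12 TB = 96,000,000 Mb; 10234.31 items → 10234 complete.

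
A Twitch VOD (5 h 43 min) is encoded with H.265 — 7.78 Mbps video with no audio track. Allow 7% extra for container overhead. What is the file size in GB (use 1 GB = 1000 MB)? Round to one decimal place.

5 h 43 min = 343 min = 20580 s
Total bitrate: 7.78 Mbps.
Stream data: 7.780 Mbps × 20580 s = 160112.4 Mb.
With 7% container overhead: ×1.07.
171,320 Mb ÷ 8 = 21,415 MB → 21.42 GB.

21.4 GB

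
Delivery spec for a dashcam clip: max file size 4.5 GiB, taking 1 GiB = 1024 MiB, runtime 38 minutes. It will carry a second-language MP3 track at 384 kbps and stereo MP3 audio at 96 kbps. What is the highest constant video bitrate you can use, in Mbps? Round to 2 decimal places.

16.47 Mbps

Budget: 4.5 GiB = 38654.7 Mb.
38 min = 2280 s
Total bitrate budget: 38654.7 Mb / 2280 s = 16.954 Mbps.
Audio total: 384 + 96 = 480 kbps = 0.480 Mbps.
Video: 16.954 − 0.480 = 16.474 Mbps.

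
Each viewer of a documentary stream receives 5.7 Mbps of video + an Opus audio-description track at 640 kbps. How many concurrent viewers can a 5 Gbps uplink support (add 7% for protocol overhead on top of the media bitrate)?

737

Audio: 640 kbps = 0.640 Mbps.
Per-viewer media rate: 6.340 Mbps.
On the wire with 7% overhead: 6.784 Mbps.
5 Gbps = 5,000 Mbps; 5,000 / 6.784 = 737.05 → 737 viewers.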